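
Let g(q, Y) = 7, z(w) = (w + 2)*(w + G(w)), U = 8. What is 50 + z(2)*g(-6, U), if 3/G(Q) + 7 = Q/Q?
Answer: 92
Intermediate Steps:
G(Q) = -½ (G(Q) = 3/(-7 + Q/Q) = 3/(-7 + 1) = 3/(-6) = 3*(-⅙) = -½)
z(w) = (2 + w)*(-½ + w) (z(w) = (w + 2)*(w - ½) = (2 + w)*(-½ + w))
50 + z(2)*g(-6, U) = 50 + (-1 + 2² + (3/2)*2)*7 = 50 + (-1 + 4 + 3)*7 = 50 + 6*7 = 50 + 42 = 92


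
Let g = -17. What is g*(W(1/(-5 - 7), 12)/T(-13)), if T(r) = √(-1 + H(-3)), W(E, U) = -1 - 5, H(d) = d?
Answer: -51*I ≈ -51.0*I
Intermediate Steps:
W(E, U) = -6
T(r) = 2*I (T(r) = √(-1 - 3) = √(-4) = 2*I)
g*(W(1/(-5 - 7), 12)/T(-13)) = -(-102)/(2*I) = -(-102)*(-I/2) = -51*I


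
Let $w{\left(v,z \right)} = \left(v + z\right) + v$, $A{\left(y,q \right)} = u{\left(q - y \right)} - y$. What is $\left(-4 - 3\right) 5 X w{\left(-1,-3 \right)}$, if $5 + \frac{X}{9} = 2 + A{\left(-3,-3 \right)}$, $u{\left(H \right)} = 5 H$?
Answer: $0$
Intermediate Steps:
$A{\left(y,q \right)} = - 6 y + 5 q$ ($A{\left(y,q \right)} = 5 \left(q - y\right) - y = \left(- 5 y + 5 q\right) - y = - 6 y + 5 q$)
$w{\left(v,z \right)} = z + 2 v$
$X = 0$ ($X = -45 + 9 \left(2 + \left(\left(-6\right) \left(-3\right) + 5 \left(-3\right)\right)\right) = -45 + 9 \left(2 + \left(18 - 15\right)\right) = -45 + 9 \left(2 + 3\right) = -45 + 9 \cdot 5 = -45 + 45 = 0$)
$\left(-4 - 3\right) 5 X w{\left(-1,-3 \right)} = \left(-4 - 3\right) 5 \cdot 0 \left(-3 + 2 \left(-1\right)\right) = \left(-7\right) 5 \cdot 0 \left(-3 - 2\right) = \left(-35\right) 0 \left(-5\right) = 0 \left(-5\right) = 0$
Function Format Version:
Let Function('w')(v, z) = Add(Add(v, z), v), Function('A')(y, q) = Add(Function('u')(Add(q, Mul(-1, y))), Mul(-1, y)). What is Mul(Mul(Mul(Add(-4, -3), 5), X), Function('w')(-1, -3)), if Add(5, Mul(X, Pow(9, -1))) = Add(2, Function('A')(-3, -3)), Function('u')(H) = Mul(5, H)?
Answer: 0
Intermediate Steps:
Function('A')(y, q) = Add(Mul(-6, y), Mul(5, q)) (Function('A')(y, q) = Add(Mul(5, Add(q, Mul(-1, y))), Mul(-1, y)) = Add(Add(Mul(-5, y), Mul(5, q)), Mul(-1, y)) = Add(Mul(-6, y), Mul(5, q)))
Function('w')(v, z) = Add(z, Mul(2, v))
X = 0 (X = Add(-45, Mul(9, Add(2, Add(Mul(-6, -3), Mul(5, -3))))) = Add(-45, Mul(9, Add(2, Add(18, -15)))) = Add(-45, Mul(9, Add(2, 3))) = Add(-45, Mul(9, 5)) = Add(-45, 45) = 0)
Mul(Mul(Mul(Add(-4, -3), 5), X), Function('w')(-1, -3)) = Mul(Mul(Mul(Add(-4, -3), 5), 0), Add(-3, Mul(2, -1))) = Mul(Mul(Mul(-7, 5), 0), Add(-3, -2)) = Mul(Mul(-35, 0), -5) = Mul(0, -5) = 0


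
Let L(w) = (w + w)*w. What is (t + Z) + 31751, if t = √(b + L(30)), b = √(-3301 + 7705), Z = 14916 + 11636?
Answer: 58303 + √(1800 + 2*√1101) ≈ 58346.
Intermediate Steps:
Z = 26552
L(w) = 2*w² (L(w) = (2*w)*w = 2*w²)
b = 2*√1101 (b = √4404 = 2*√1101 ≈ 66.363)
t = √(1800 + 2*√1101) (t = √(2*√1101 + 2*30²) = √(2*√1101 + 2*900) = √(2*√1101 + 1800) = √(1800 + 2*√1101) ≈ 43.201)
(t + Z) + 31751 = (√(1800 + 2*√1101) + 26552) + 31751 = (26552 + √(1800 + 2*√1101)) + 31751 = 58303 + √(1800 + 2*√1101)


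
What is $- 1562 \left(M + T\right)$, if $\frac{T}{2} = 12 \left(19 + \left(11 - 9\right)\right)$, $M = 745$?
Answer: $-1950938$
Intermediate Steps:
$T = 504$ ($T = 2 \cdot 12 \left(19 + \left(11 - 9\right)\right) = 2 \cdot 12 \left(19 + 2\right) = 2 \cdot 12 \cdot 21 = 2 \cdot 252 = 504$)
$- 1562 \left(M + T\right) = - 1562 \left(745 + 504\right) = \left(-1562\right) 1249 = -1950938$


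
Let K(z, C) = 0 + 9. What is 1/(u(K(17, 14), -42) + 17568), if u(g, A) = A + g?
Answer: 1/17535 ≈ 5.7029e-5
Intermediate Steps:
K(z, C) = 9
1/(u(K(17, 14), -42) + 17568) = 1/((-42 + 9) + 17568) = 1/(-33 + 17568) = 1/17535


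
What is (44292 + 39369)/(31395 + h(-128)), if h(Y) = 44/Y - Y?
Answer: 2677152/1008725 ≈ 2.6540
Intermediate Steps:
h(Y) = -Y + 44/Y
(44292 + 39369)/(31395 + h(-128)) = (44292 + 39369)/(31395 + (-1*(-128) + 44/(-128))) = 83661/(31395 + (128 + 44*(-1/128))) = 83661/(31395 + (128 - 11/32)) = 83661/(31395 + 4085/32) = 83661/(1008725/32) = 83661*(32/1008725) = 2677152/1008725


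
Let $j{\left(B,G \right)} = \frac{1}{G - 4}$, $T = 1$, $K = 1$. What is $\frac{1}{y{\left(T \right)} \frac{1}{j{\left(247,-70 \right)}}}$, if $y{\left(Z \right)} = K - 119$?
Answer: $\frac{1}{8732} \approx 0.00011452$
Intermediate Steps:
$y{\left(Z \right)} = -118$ ($y{\left(Z \right)} = 1 - 119 = -118$)
$j{\left(B,G \right)} = \frac{1}{-4 + G}$
$\frac{1}{y{\left(T \right)} \frac{1}{j{\left(247,-70 \right)}}} = \frac{1}{\left(-118\right) \frac{1}{\frac{1}{-4 - 70}}} = \frac{1}{\left(-118\right) \frac{1}{\frac{1}{-74}}} = \frac{1}{\left(-118\right) \frac{1}{- \frac{1}{74}}} = \frac{1}{\left(-118\right) \left(-74\right)} = \frac{1}{8732}$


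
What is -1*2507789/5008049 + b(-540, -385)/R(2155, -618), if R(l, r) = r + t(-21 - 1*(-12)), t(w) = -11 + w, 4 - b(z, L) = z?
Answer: -2162174019/1597567631 ≈ -1.3534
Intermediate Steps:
b(z, L) = 4 - z
R(l, r) = -20 + r (R(l, r) = r + (-11 + (-21 - 1*(-12))) = r + (-11 + (-21 + 12)) = r + (-11 - 9) = r - 20 = -20 + r)
-1*2507789/5008049 + b(-540, -385)/R(2155, -618) = -1*2507789/5008049 + (4 - 1*(-540))/(-20 - 618) = -2507789*1/5008049 + (4 + 540)/(-638) = -2507789/5008049 + 544*(-1/638) = -2507789/5008049 - 272/319 = -2162174019/1597567631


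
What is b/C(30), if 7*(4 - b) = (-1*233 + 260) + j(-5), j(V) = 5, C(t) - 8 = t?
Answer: -2/133 ≈ -0.015038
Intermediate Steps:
C(t) = 8 + t
b = -4/7 (b = 4 - ((-1*233 + 260) + 5)/7 = 4 - ((-233 + 260) + 5)/7 = 4 - (27 + 5)/7 = 4 - ⅐*32 = 4 - 32/7 = -4/7 ≈ -0.57143)
b/C(30) = -4/(7*(8 + 30)) = -4/7/38 = -4/7*1/38 = -2/133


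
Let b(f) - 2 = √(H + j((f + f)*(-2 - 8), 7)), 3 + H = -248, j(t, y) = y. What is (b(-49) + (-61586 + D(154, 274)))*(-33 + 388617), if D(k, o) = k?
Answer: -23870715120 + 777168*I*√61 ≈ -2.3871e+10 + 6.0699e+6*I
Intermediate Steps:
H = -251 (H = -3 - 248 = -251)
b(f) = 2 + 2*I*√61 (b(f) = 2 + √(-251 + 7) = 2 + √(-244) = 2 + 2*I*√61)
(b(-49) + (-61586 + D(154, 274)))*(-33 + 388617) = ((2 + 2*I*√61) + (-61586 + 154))*(-33 + 388617) = ((2 + 2*I*√61) - 61432)*388584 = (-61430 + 2*I*√61)*388584 = -23870715120 + 777168*I*√61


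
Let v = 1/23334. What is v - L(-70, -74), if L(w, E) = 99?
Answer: -2310065/23334 ≈ -99.000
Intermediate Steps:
v = 1/23334 ≈ 4.2856e-5
v - L(-70, -74) = 1/23334 - 1*99 = 1/23334 - 99 = -2310065/23334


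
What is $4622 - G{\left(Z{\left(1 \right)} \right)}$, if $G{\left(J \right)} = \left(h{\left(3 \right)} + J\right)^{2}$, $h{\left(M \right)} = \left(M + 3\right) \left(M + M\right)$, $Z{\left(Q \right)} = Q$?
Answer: $3253$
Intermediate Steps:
$h{\left(M \right)} = 2 M \left(3 + M\right)$ ($h{\left(M \right)} = \left(3 + M\right) 2 M = 2 M \left(3 + M\right)$)
$G{\left(J \right)} = \left(36 + J\right)^{2}$ ($G{\left(J \right)} = \left(2 \cdot 3 \left(3 + 3\right) + J\right)^{2} = \left(2 \cdot 3 \cdot 6 + J\right)^{2} = \left(36 + J\right)^{2}$)
$4622 - G{\left(Z{\left(1 \right)} \right)} = 4622 - \left(36 + 1\right)^{2} = 4622 - 37^{2} = 4622 - 1369 = 3253$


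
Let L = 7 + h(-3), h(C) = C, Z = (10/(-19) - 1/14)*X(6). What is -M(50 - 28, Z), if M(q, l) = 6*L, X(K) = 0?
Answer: -24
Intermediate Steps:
Z = 0 (Z = (10/(-19) - 1/14)*0 = (10*(-1/19) - 1*1/14)*0 = (-10/19 - 1/14)*0 = -159/266*0 = 0)
L = 4 (L = 7 - 3 = 4)
M(q, l) = 24 (M(q, l) = 6*4 = 24)
-M(50 - 28, Z) = -1*24 = -24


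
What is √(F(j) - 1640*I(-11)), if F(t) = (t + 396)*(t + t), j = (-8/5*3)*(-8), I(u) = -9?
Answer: 42*√682/5 ≈ 219.37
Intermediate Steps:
j = 192/5 (j = (-8*⅕*3)*(-8) = -8/5*3*(-8) = -24/5*(-8) = 192/5 ≈ 38.400)
F(t) = 2*t*(396 + t) (F(t) = (396 + t)*(2*t) = 2*t*(396 + t))
√(F(j) - 1640*I(-11)) = √(2*(192/5)*(396 + 192/5) - 1640*(-9)) = √(2*(192/5)*(2172/5) + 14760) = √(834048/25 + 14760) = √(1203048/25) = 42*√682/5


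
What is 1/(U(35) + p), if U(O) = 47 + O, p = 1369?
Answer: 1/1451 ≈ 0.00068918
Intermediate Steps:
1/(U(35) + p) = 1/((47 + 35) + 1369) = 1/(82 + 1369) = 1/1451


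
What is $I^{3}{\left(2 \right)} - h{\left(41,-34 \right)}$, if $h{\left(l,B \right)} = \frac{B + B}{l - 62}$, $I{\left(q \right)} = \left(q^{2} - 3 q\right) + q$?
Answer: $- \frac{68}{21} \approx -3.2381$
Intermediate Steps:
$I{\left(q \right)} = q^{2} - 2 q$
$h{\left(l,B \right)} = \frac{2 B}{-62 + l}$
$I^{3}{\left(2 \right)} - h{\left(41,-34 \right)} = \left(2 \left(-2 + 2\right)\right)^{3} - 2 \left(-34\right) \frac{1}{-62 + 41} = \left(2 \cdot 0\right)^{3} - 2 \left(-34\right) \frac{1}{-21} = 0^{3} - 2 \left(-34\right) \left(- \frac{1}{21}\right) = 0 - \frac{68}{21} = - \frac{68}{21}$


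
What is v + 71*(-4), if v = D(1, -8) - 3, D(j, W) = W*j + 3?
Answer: -292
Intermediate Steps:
D(j, W) = 3 + W*j
v = -8 (v = (3 - 8*1) - 3 = (3 - 8) - 3 = -5 - 3 = -8)
v + 71*(-4) = -8 + 71*(-4) = -8 - 284 = -292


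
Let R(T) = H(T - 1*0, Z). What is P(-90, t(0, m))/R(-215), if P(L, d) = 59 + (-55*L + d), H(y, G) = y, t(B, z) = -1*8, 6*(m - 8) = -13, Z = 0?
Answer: -5001/215 ≈ -23.260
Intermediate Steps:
m = 35/6 (m = 8 + (1/6)*(-13) = 8 - 13/6 = 35/6 ≈ 5.8333)
t(B, z) = -8
R(T) = T (R(T) = T - 1*0 = T + 0 = T)
P(L, d) = 59 + d - 55*L (P(L, d) = 59 + (d - 55*L) = 59 + d - 55*L)
P(-90, t(0, m))/R(-215) = (59 - 8 - 55*(-90))/(-215) = (59 - 8 + 4950)*(-1/215) = 5001*(-1/215) = -5001/215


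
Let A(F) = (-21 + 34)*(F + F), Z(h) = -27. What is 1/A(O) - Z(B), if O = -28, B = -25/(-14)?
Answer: 19655/728 ≈ 26.999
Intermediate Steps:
B = 25/14 (B = -25*(-1/14) = 25/14 ≈ 1.7857)
A(F) = 26*F (A(F) = 13*(2*F) = 26*F)
1/A(O) - Z(B) = 1/(26*(-28)) - 1*(-27) = 1/(-728) + 27 = -1/728 + 27 = 19655/728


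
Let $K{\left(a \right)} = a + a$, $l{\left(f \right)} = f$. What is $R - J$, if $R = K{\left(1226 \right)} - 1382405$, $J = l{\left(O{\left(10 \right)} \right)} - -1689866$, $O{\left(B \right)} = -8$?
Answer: $-3069811$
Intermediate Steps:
$K{\left(a \right)} = 2 a$
$J = 1689858$ ($J = -8 - -1689866 = -8 + 1689866 = 1689858$)
$R = -1379953$ ($R = 2 \cdot 1226 - 1382405 = 2452 - 1382405 = -1379953$)
$R - J = -1379953 - 1689858 = -3069811$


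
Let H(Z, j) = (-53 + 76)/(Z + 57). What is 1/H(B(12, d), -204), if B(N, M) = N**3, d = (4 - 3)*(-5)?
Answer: 1785/23 ≈ 77.609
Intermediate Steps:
d = -5 (d = 1*(-5) = -5)
H(Z, j) = 23/(57 + Z)
1/H(B(12, d), -204) = 1/(23/(57 + 12**3)) = 1/(23/(57 + 1728)) = 1/(23/1785) = 1785/23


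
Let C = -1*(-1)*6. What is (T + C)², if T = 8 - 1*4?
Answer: 100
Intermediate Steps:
C = 6 (C = 1*6 = 6)
T = 4 (T = 8 - 4 = 4)
(T + C)² = (4 + 6)² = 10² = 100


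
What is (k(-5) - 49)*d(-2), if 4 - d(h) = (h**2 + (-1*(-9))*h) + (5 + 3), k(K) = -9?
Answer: -580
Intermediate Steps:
d(h) = -4 - h**2 - 9*h (d(h) = 4 - ((h**2 + (-1*(-9))*h) + (5 + 3)) = 4 - ((h**2 + 9*h) + 8) = 4 - (8 + h**2 + 9*h) = 4 + (-8 - h**2 - 9*h) = -4 - h**2 - 9*h)
(k(-5) - 49)*d(-2) = (-9 - 49)*(-4 - 1*(-2)**2 - 9*(-2)) = -58*(-4 - 1*4 + 18) = -58*(-4 - 4 + 18) = -58*10 = -580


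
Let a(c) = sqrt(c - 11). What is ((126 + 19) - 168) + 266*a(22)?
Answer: -23 + 266*sqrt(11) ≈ 859.22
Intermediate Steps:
a(c) = sqrt(-11 + c)
((126 + 19) - 168) + 266*a(22) = ((126 + 19) - 168) + 266*sqrt(-11 + 22) = (145 - 168) + 266*sqrt(11) = -23 + 266*sqrt(11)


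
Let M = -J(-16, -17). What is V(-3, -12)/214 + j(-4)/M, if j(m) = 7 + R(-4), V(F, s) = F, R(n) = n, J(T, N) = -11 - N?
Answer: -55/107 ≈ -0.51402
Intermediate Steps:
M = -6 (M = -(-11 - 1*(-17)) = -(-11 + 17) = -1*6 = -6)
j(m) = 3 (j(m) = 7 - 4 = 3)
V(-3, -12)/214 + j(-4)/M = -3/214 + 3/(-6) = -3*1/214 + 3*(-⅙) = -3/214 - ½ = -55/107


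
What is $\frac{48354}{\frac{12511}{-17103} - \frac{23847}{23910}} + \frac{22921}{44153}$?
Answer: $- \frac{291014869184605363}{10405291003801} \approx -27968.0$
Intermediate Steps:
$\frac{48354}{\frac{12511}{-17103} - \frac{23847}{23910}} + \frac{22921}{44153} = \frac{48354}{12511 \left(- \frac{1}{17103}\right) - \frac{7949}{7970}} + 22921 \cdot \frac{1}{44153} = \frac{48354}{- \frac{12511}{17103} - \frac{7949}{7970}} + \frac{22921}{44153} = \frac{48354}{- \frac{235664417}{136310910}} + \frac{22921}{44153} = 48354 \left(- \frac{136310910}{235664417}\right) + \frac{22921}{44153} = - \frac{6591177742140}{235664417} + \frac{22921}{44153} = - \frac{291014869184605363}{10405291003801}$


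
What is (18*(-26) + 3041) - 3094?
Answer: -521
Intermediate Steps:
(18*(-26) + 3041) - 3094 = (-468 + 3041) - 3094 = 2573 - 3094 = -521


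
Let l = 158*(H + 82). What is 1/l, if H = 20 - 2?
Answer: 1/15800 ≈ 6.3291e-5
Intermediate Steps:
H = 18
l = 15800 (l = 158*(18 + 82) = 158*100 = 15800)
1/l = 1/15800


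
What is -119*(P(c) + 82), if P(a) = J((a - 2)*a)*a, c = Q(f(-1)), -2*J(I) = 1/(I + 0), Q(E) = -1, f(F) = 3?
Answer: -58667/6 ≈ -9777.8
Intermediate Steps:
J(I) = -1/(2*I) (J(I) = -1/(2*(I + 0)) = -1/(2*I))
c = -1
P(a) = -1/(2*(-2 + a)) (P(a) = (-1/(a*(a - 2))/2)*a = (-1/(a*(-2 + a))/2)*a = (-1/(2*a*(-2 + a)))*a = -1/(2*(-2 + a)))
-119*(P(c) + 82) = -119*(-1/(-4 + 2*(-1)) + 82) = -119*(-1/(-4 - 2) + 82) = -119*(-1/(-6) + 82) = -119*(-1*(-1/6) + 82) = -119*(1/6 + 82) = -119*493/6 = -58667/6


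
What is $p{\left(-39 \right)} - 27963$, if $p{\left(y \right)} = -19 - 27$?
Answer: $-28009$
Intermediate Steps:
$p{\left(y \right)} = -46$ ($p{\left(y \right)} = -19 - 27 = -46$)
$p{\left(-39 \right)} - 27963 = -46 - 27963 = -28009$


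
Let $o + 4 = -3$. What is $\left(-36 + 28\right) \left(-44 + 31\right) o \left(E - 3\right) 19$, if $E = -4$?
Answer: $96824$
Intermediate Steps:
$o = -7$ ($o = -4 - 3 = -7$)
$\left(-36 + 28\right) \left(-44 + 31\right) o \left(E - 3\right) 19 = \left(-36 + 28\right) \left(-44 + 31\right) \left(- 7 \left(-4 - 3\right)\right) 19 = \left(-8\right) \left(-13\right) \left(\left(-7\right) \left(-7\right)\right) 19 = 104 \cdot 49 \cdot 19 = 5096 \cdot 19 = 96824$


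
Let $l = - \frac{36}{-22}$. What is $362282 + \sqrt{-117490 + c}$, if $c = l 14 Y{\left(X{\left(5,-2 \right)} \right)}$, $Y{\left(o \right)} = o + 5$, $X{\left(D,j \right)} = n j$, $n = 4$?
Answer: $362282 + \frac{i \sqrt{14224606}}{11} \approx 3.6228 \cdot 10^{5} + 342.87 i$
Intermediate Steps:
$X{\left(D,j \right)} = 4 j$
$Y{\left(o \right)} = 5 + o$
$l = \frac{18}{11}$ ($l = \left(-36\right) \left(- \frac{1}{22}\right) = \frac{18}{11} \approx 1.6364$)
$c = - \frac{756}{11}$ ($c = \frac{18}{11} \cdot 14 \left(5 + 4 \left(-2\right)\right) = \frac{252 \left(5 - 8\right)}{11} = \frac{252}{11} \left(-3\right) = - \frac{756}{11} \approx -68.727$)
$362282 + \sqrt{-117490 + c} = 362282 + \sqrt{-117490 - \frac{756}{11}} = 362282 + \sqrt{- \frac{1293146}{11}} = 362282 + \frac{i \sqrt{14224606}}{11}$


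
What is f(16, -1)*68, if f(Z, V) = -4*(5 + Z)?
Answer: -5712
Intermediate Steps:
f(Z, V) = -20 - 4*Z
f(16, -1)*68 = (-20 - 4*16)*68 = (-20 - 64)*68 = -84*68 = -5712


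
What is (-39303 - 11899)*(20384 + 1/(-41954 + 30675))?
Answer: -11771909934270/11279 ≈ -1.0437e+9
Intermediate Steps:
(-39303 - 11899)*(20384 + 1/(-41954 + 30675)) = -51202*(20384 + 1/(-11279)) = -51202*(20384 - 1/11279) = -51202*229911135/11279 = -11771909934270/11279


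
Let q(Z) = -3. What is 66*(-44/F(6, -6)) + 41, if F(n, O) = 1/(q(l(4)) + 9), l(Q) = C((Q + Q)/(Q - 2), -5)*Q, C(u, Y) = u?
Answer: -17383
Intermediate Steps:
l(Q) = 2*Q**2/(-2 + Q) (l(Q) = ((Q + Q)/(Q - 2))*Q = ((2*Q)/(-2 + Q))*Q = (2*Q/(-2 + Q))*Q = 2*Q**2/(-2 + Q))
F(n, O) = 1/6 (F(n, O) = 1/(-3 + 9) = 1/6)
66*(-44/F(6, -6)) + 41 = 66*(-44/1/6) + 41 = 66*(-44*6) + 41 = 66*(-264) + 41 = -17424 + 41 = -17383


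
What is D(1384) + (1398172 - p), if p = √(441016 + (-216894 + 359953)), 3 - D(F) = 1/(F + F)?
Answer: 3870148399/2768 - 5*√23363 ≈ 1.3974e+6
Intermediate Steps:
D(F) = 3 - 1/(2*F) (D(F) = 3 - 1/(F + F) = 3 - 1/(2*F))
p = 5*√23363 (p = √(441016 + 143059) = √584075 = 5*√23363 ≈ 764.25)
D(1384) + (1398172 - p) = (3 - ½/1384) + (1398172 - 5*√23363) = (3 - ½*1/1384) + (1398172 - 5*√23363) = (3 - 1/2768) + (1398172 - 5*√23363) = 8303/2768 + (1398172 - 5*√23363) = 3870148399/2768 - 5*√23363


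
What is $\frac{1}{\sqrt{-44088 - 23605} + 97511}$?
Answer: $\frac{97511}{9508462814} - \frac{i \sqrt{67693}}{9508462814} \approx 1.0255 \cdot 10^{-5} - 2.7363 \cdot 10^{-8} i$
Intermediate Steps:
$\frac{1}{\sqrt{-44088 - 23605} + 97511} = \frac{1}{\sqrt{-67693} + 97511} = \frac{1}{i \sqrt{67693} + 97511} = \frac{1}{97511 + i \sqrt{67693}}$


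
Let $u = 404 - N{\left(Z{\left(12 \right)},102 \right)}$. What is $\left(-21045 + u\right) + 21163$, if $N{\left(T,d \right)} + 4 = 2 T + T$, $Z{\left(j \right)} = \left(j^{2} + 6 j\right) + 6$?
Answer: $-140$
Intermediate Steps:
$Z{\left(j \right)} = 6 + j^{2} + 6 j$
$N{\left(T,d \right)} = -4 + 3 T$ ($N{\left(T,d \right)} = -4 + \left(2 T + T\right) = -4 + 3 T$)
$u = -258$ ($u = 404 - \left(-4 + 3 \left(6 + 12^{2} + 6 \cdot 12\right)\right) = 404 - \left(-4 + 3 \left(6 + 144 + 72\right)\right) = 404 - \left(-4 + 3 \cdot 222\right) = 404 - \left(-4 + 666\right) = 404 - 662 = -258$)
$\left(-21045 + u\right) + 21163 = \left(-21045 - 258\right) + 21163 = -21303 + 21163 = -140$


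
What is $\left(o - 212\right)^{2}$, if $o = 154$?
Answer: $3364$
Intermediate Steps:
$\left(o - 212\right)^{2} = \left(154 - 212\right)^{2} = \left(-58\right)^{2} = 3364$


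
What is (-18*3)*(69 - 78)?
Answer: 486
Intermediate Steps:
(-18*3)*(69 - 78) = -54*(-9) = 486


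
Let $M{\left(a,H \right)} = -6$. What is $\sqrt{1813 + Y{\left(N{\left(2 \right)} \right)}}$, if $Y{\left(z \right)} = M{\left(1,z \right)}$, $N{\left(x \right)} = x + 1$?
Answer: $\sqrt{1807} \approx 42.509$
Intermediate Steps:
$N{\left(x \right)} = 1 + x$
$Y{\left(z \right)} = -6$
$\sqrt{1813 + Y{\left(N{\left(2 \right)} \right)}} = \sqrt{1813 - 6} = \sqrt{1807}$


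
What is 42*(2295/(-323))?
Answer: -5670/19 ≈ -298.42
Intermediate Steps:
42*(2295/(-323)) = 42*(2295*(-1/323)) = 42*(-135/19) = -5670/19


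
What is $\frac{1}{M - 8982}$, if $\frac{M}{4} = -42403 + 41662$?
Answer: $- \frac{1}{11946} \approx -8.371 \cdot 10^{-5}$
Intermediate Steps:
$M = -2964$ ($M = 4 \left(-42403 + 41662\right) = 4 \left(-741\right) = -2964$)
$\frac{1}{M - 8982} = \frac{1}{-2964 - 8982} = \frac{1}{-11946} = - \frac{1}{11946}$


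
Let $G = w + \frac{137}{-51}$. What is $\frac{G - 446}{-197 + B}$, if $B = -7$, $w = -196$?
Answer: $\frac{32879}{10404} \approx 3.1602$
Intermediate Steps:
$G = - \frac{10133}{51}$ ($G = -196 + \frac{137}{-51} = -196 + 137 \left(- \frac{1}{51}\right) = -196 - \frac{137}{51} = - \frac{10133}{51} \approx -198.69$)
$\frac{G - 446}{-197 + B} = \frac{- \frac{10133}{51} - 446}{-197 - 7} = - \frac{32879}{51 \left(-204\right)} = \left(- \frac{32879}{51}\right) \left(- \frac{1}{204}\right) = \frac{32879}{10404}$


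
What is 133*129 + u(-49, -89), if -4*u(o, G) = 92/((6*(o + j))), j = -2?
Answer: 5250065/306 ≈ 17157.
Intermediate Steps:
u(o, G) = -23/(-12 + 6*o) (u(o, G) = -23/(6*(o - 2)) = -23/(6*(-2 + o)) = -23/(-12 + 6*o))
133*129 + u(-49, -89) = 133*129 - 23/(-12 + 6*(-49)) = 17157 - 23/(-12 - 294) = 17157 - 23/(-306) = 17157 - 23*(-1/306) = 17157 + 23/306 = 5250065/306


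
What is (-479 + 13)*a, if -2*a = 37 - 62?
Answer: -5825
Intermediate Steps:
a = 25/2 (a = -(37 - 62)/2 = -½*(-25) = 25/2 ≈ 12.500)
(-479 + 13)*a = (-479 + 13)*(25/2) = -466*25/2 = -5825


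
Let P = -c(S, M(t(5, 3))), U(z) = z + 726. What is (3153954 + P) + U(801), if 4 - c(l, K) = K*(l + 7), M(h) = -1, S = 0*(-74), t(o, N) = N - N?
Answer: 3155470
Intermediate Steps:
t(o, N) = 0
S = 0
U(z) = 726 + z
c(l, K) = 4 - K*(7 + l) (c(l, K) = 4 - K*(l + 7) = 4 - K*(7 + l))
P = -11 (P = -(4 - 7*(-1) - 1*(-1)*0) = -(4 + 7 + 0) = -1*11 = -11)
(3153954 + P) + U(801) = (3153954 - 11) + (726 + 801) = 3153943 + 1527 = 3155470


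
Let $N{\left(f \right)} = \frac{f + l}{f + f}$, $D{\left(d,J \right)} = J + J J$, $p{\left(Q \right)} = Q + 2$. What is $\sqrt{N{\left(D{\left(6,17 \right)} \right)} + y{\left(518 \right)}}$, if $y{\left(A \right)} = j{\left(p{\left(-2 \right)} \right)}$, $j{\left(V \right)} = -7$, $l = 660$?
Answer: $\frac{i \sqrt{56406}}{102} \approx 2.3284 i$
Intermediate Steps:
$p{\left(Q \right)} = 2 + Q$
$y{\left(A \right)} = -7$
$D{\left(d,J \right)} = J + J^{2}$
$N{\left(f \right)} = \frac{660 + f}{2 f}$ ($N{\left(f \right)} = \frac{f + 660}{f + f} = \frac{660 + f}{2 f}$)
$\sqrt{N{\left(D{\left(6,17 \right)} \right)} + y{\left(518 \right)}} = \sqrt{\frac{660 + 17 \left(1 + 17\right)}{2 \cdot 17 \left(1 + 17\right)} - 7} = \sqrt{\frac{660 + 17 \cdot 18}{2 \cdot 17 \cdot 18} - 7} = \sqrt{\frac{660 + 306}{2 \cdot 306} - 7} = \sqrt{\frac{1}{2} \cdot \frac{1}{306} \cdot 966 - 7} = \sqrt{\frac{161}{102} - 7} = \sqrt{- \frac{553}{102}} = \frac{i \sqrt{56406}}{102}$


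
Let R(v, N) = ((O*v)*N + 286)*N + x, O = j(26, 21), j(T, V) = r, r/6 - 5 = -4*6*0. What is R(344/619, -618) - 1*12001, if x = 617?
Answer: 3825001972/619 ≈ 6.1793e+6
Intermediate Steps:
r = 30 (r = 30 + 6*(-4*6*0) = 30 + 6*(-24*0) = 30 + 6*0 = 30 + 0 = 30)
j(T, V) = 30
O = 30
R(v, N) = 617 + N*(286 + 30*N*v) (R(v, N) = ((30*v)*N + 286)*N + 617 = (30*N*v + 286)*N + 617 = (286 + 30*N*v)*N + 617 = N*(286 + 30*N*v) + 617 = 617 + N*(286 + 30*N*v))
R(344/619, -618) - 1*12001 = (617 + 286*(-618) + 30*(344/619)*(-618)**2) - 1*12001 = (617 - 176748 + 30*(344*(1/619))*381924) - 12001 = (617 - 176748 + 30*(344/619)*381924) - 12001 = (617 - 176748 + 3941455680/619) - 12001 = 3832430591/619 - 12001 = 3825001972/619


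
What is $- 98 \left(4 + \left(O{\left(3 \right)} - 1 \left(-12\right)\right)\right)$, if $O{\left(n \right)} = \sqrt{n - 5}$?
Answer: $-1568 - 98 i \sqrt{2} \approx -1568.0 - 138.59 i$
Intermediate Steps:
$O{\left(n \right)} = \sqrt{-5 + n}$
$- 98 \left(4 + \left(O{\left(3 \right)} - 1 \left(-12\right)\right)\right) = - 98 \left(4 + \left(\sqrt{-5 + 3} - 1 \left(-12\right)\right)\right) = - 98 \left(4 + \left(\sqrt{-2} - -12\right)\right) = - 98 \left(4 + \left(i \sqrt{2} + 12\right)\right) = - 98 \left(4 + \left(12 + i \sqrt{2}\right)\right) = - 98 \left(16 + i \sqrt{2}\right) = -1568 - 98 i \sqrt{2}$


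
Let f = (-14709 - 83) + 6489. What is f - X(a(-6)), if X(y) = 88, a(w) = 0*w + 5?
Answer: -8391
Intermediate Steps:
a(w) = 5 (a(w) = 0 + 5 = 5)
f = -8303 (f = -14792 + 6489 = -8303)
f - X(a(-6)) = -8303 - 1*88 = -8303 - 88 = -8391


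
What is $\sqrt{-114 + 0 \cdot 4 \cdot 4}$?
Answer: $i \sqrt{114} \approx 10.677 i$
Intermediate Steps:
$\sqrt{-114 + 0 \cdot 4 \cdot 4} = \sqrt{-114 + 0 \cdot 4} = \sqrt{-114 + 0} = \sqrt{-114} = i \sqrt{114}$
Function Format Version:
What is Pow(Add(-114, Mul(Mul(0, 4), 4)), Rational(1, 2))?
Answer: Mul(I, Pow(114, Rational(1, 2))) ≈ Mul(10.677, I)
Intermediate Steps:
Pow(Add(-114, Mul(Mul(0, 4), 4)), Rational(1, 2)) = Pow(Add(-114, Mul(0, 4)), Rational(1, 2)) = Pow(Add(-114, 0), Rational(1, 2)) = Pow(-114, Rational(1, 2)) = Mul(I, Pow(114, Rational(1, 2)))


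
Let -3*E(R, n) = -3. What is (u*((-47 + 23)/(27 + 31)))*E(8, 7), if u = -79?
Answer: 948/29 ≈ 32.690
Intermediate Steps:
E(R, n) = 1 (E(R, n) = -⅓*(-3) = 1)
(u*((-47 + 23)/(27 + 31)))*E(8, 7) = -79*(-47 + 23)/(27 + 31)*1 = -(-1896)/58*1 = -79*(-12/29)*1 = (948/29)*1 = 948/29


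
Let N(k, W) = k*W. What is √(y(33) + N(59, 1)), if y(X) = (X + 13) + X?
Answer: √138 ≈ 11.747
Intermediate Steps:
N(k, W) = W*k
y(X) = 13 + 2*X (y(X) = (13 + X) + X = 13 + 2*X)
√(y(33) + N(59, 1)) = √((13 + 2*33) + 1*59) = √((13 + 66) + 59) = √(79 + 59) = √138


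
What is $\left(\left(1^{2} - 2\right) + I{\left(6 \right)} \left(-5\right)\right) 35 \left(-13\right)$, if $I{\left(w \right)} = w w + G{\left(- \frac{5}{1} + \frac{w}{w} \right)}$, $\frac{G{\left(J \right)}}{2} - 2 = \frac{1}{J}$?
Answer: $\frac{180635}{2} \approx 90318.0$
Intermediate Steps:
$G{\left(J \right)} = 4 + \frac{2}{J}$
$I{\left(w \right)} = \frac{7}{2} + w^{2}$ ($I{\left(w \right)} = w w + \left(4 + \frac{2}{- \frac{5}{1} + \frac{w}{w}}\right) = w^{2} + \left(4 + \frac{2}{\left(-5\right) 1 + 1}\right) = w^{2} + \left(4 + \frac{2}{-5 + 1}\right) = w^{2} + \left(4 + \frac{2}{-4}\right) = w^{2} + \left(4 + 2 \left(- \frac{1}{4}\right)\right) = w^{2} + \left(4 - \frac{1}{2}\right) = w^{2} + \frac{7}{2} = \frac{7}{2} + w^{2}$)
$\left(\left(1^{2} - 2\right) + I{\left(6 \right)} \left(-5\right)\right) 35 \left(-13\right) = \left(\left(1^{2} - 2\right) + \left(\frac{7}{2} + 6^{2}\right) \left(-5\right)\right) 35 \left(-13\right) = \left(\left(1 - 2\right) + \left(\frac{7}{2} + 36\right) \left(-5\right)\right) 35 \left(-13\right) = \left(-1 + \frac{79}{2} \left(-5\right)\right) 35 \left(-13\right) = \left(-1 - \frac{395}{2}\right) 35 \left(-13\right) = \left(- \frac{397}{2}\right) 35 \left(-13\right) = \left(- \frac{13895}{2}\right) \left(-13\right) = \frac{180635}{2}$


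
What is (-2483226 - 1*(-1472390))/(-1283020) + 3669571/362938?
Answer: 1268750945147/116414178190 ≈ 10.899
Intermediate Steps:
(-2483226 - 1*(-1472390))/(-1283020) + 3669571/362938 = (-2483226 + 1472390)*(-1/1283020) + 3669571*(1/362938) = -1010836*(-1/1283020) + 3669571/362938 = 252709/320755 + 3669571/362938 = 1268750945147/116414178190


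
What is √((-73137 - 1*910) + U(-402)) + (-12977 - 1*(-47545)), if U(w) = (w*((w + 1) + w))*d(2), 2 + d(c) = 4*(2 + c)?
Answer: 34568 + 59*√1277 ≈ 36676.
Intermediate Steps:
d(c) = 6 + 4*c (d(c) = -2 + 4*(2 + c) = -2 + (8 + 4*c) = 6 + 4*c)
U(w) = 14*w*(1 + 2*w) (U(w) = (w*((w + 1) + w))*(6 + 4*2) = (w*((1 + w) + w))*(6 + 8) = (w*(1 + 2*w))*14 = 14*w*(1 + 2*w))
√((-73137 - 1*910) + U(-402)) + (-12977 - 1*(-47545)) = √((-73137 - 1*910) + 14*(-402)*(1 + 2*(-402))) + (-12977 - 1*(-47545)) = √((-73137 - 910) + 14*(-402)*(1 - 804)) + (-12977 + 47545) = √(-74047 + 14*(-402)*(-803)) + 34568 = √(-74047 + 4519284) + 34568 = √4445237 + 34568 = 59*√1277 + 34568 = 34568 + 59*√1277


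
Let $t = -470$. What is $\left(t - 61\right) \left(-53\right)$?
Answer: $28143$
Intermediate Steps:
$\left(t - 61\right) \left(-53\right) = \left(-470 - 61\right) \left(-53\right) = \left(-531\right) \left(-53\right) = 28143$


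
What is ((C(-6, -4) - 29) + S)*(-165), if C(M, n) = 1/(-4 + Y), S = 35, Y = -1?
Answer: -957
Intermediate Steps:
C(M, n) = -⅕ (C(M, n) = 1/(-4 - 1) = 1/(-5) = -⅕)
((C(-6, -4) - 29) + S)*(-165) = ((-⅕ - 29) + 35)*(-165) = (-146/5 + 35)*(-165) = (29/5)*(-165) = -957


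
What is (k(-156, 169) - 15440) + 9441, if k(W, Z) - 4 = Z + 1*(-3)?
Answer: -5829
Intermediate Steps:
k(W, Z) = 1 + Z (k(W, Z) = 4 + (Z + 1*(-3)) = 4 + (Z - 3) = 4 + (-3 + Z) = 1 + Z)
(k(-156, 169) - 15440) + 9441 = ((1 + 169) - 15440) + 9441 = (170 - 15440) + 9441 = -15270 + 9441 = -5829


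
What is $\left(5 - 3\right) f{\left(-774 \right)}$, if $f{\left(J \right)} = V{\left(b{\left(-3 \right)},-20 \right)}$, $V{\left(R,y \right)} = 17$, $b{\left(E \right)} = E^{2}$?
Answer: $34$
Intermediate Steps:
$f{\left(J \right)} = 17$
$\left(5 - 3\right) f{\left(-774 \right)} = \left(5 - 3\right) 17 = 2 \cdot 17 = 34$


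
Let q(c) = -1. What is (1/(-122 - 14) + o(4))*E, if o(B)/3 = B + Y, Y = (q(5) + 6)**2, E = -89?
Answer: -1052959/136 ≈ -7742.3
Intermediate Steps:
Y = 25 (Y = (-1 + 6)**2 = 5**2 = 25)
o(B) = 75 + 3*B (o(B) = 3*(B + 25) = 3*(25 + B) = 75 + 3*B)
(1/(-122 - 14) + o(4))*E = (1/(-122 - 14) + (75 + 3*4))*(-89) = (1/(-136) + (75 + 12))*(-89) = (-1/136 + 87)*(-89) = (11831/136)*(-89) = -1052959/136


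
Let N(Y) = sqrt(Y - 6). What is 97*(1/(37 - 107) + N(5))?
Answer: -97/70 + 97*I ≈ -1.3857 + 97.0*I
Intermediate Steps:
N(Y) = sqrt(-6 + Y)
97*(1/(37 - 107) + N(5)) = 97*(1/(37 - 107) + sqrt(-6 + 5)) = 97*(1/(-70) + sqrt(-1)) = 97*(-1/70 + I) = -97/70 + 97*I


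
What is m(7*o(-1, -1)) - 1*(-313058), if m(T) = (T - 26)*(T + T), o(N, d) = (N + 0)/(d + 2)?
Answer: 313520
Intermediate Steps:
o(N, d) = N/(2 + d)
m(T) = 2*T*(-26 + T) (m(T) = (-26 + T)*(2*T) = 2*T*(-26 + T))
m(7*o(-1, -1)) - 1*(-313058) = 2*(7*(-1/(2 - 1)))*(-26 + 7*(-1/(2 - 1))) - 1*(-313058) = 2*(7*(-1/1))*(-26 + 7*(-1/1)) + 313058 = 2*(7*(-1*1))*(-26 + 7*(-1*1)) + 313058 = 2*(7*(-1))*(-26 + 7*(-1)) + 313058 = 2*(-7)*(-26 - 7) + 313058 = 2*(-7)*(-33) + 313058 = 462 + 313058 = 313520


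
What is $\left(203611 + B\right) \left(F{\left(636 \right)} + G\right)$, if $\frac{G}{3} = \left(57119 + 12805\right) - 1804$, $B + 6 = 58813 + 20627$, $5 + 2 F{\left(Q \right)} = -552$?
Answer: $\frac{115528496335}{2} \approx 5.7764 \cdot 10^{10}$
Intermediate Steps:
$F{\left(Q \right)} = - \frac{557}{2}$ ($F{\left(Q \right)} = - \frac{5}{2} + \frac{1}{2} \left(-552\right) = - \frac{5}{2} - 276 = - \frac{557}{2}$)
$B = 79434$ ($B = -6 + \left(58813 + 20627\right) = -6 + 79440 = 79434$)
$G = 204360$ ($G = 3 \left(\left(57119 + 12805\right) - 1804\right) = 3 \left(69924 - 1804\right) = 3 \cdot 68120 = 204360$)
$\left(203611 + B\right) \left(F{\left(636 \right)} + G\right) = \left(203611 + 79434\right) \left(- \frac{557}{2} + 204360\right) = 283045 \cdot \frac{408163}{2} = \frac{115528496335}{2}$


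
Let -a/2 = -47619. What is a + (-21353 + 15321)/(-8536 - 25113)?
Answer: 3204669494/33649 ≈ 95238.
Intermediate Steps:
a = 95238 (a = -2*(-47619) = 95238)
a + (-21353 + 15321)/(-8536 - 25113) = 95238 + (-21353 + 15321)/(-8536 - 25113) = 95238 - 6032/(-33649) = 95238 - 6032*(-1/33649) = 95238 + 6032/33649 = 3204669494/33649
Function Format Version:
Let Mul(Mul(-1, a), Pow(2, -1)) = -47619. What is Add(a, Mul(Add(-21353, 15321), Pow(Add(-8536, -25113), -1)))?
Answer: Rational(3204669494, 33649) ≈ 95238.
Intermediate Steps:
a = 95238 (a = Mul(-2, -47619) = 95238)
Add(a, Mul(Add(-21353, 15321), Pow(Add(-8536, -25113), -1))) = Add(95238, Mul(Add(-21353, 15321), Pow(Add(-8536, -25113), -1))) = Add(95238, Mul(-6032, Pow(-33649, -1))) = Add(95238, Mul(-6032, Rational(-1, 33649))) = Add(95238, Rational(6032, 33649)) = Rational(3204669494, 33649)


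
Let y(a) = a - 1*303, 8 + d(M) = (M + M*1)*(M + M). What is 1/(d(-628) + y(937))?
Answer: 1/1578162 ≈ 6.3365e-7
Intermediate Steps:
d(M) = -8 + 4*M² (d(M) = -8 + (M + M*1)*(M + M) = -8 + (M + M)*(2*M) = -8 + (2*M)*(2*M) = -8 + 4*M²)
y(a) = -303 + a (y(a) = a - 303 = -303 + a)
1/(d(-628) + y(937)) = 1/((-8 + 4*(-628)²) + (-303 + 937)) = 1/((-8 + 4*394384) + 634) = 1/((-8 + 1577536) + 634) = 1/(1577528 + 634) = 1/1578162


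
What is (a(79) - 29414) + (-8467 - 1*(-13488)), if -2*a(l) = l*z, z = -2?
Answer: -24314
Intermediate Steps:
a(l) = l (a(l) = -l*(-2)/2 = -(-1)*l = l)
(a(79) - 29414) + (-8467 - 1*(-13488)) = (79 - 29414) + (-8467 - 1*(-13488)) = -29335 + (-8467 + 13488) = -29335 + 5021 = -24314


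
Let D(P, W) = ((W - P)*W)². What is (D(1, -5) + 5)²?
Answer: 819025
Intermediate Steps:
D(P, W) = W²*(W - P)² (D(P, W) = (W*(W - P))² = W²*(W - P)²)
(D(1, -5) + 5)² = ((-5)²*(1 - 1*(-5))² + 5)² = (25*(1 + 5)² + 5)² = (25*6² + 5)² = (25*36 + 5)² = (900 + 5)² = 905² = 819025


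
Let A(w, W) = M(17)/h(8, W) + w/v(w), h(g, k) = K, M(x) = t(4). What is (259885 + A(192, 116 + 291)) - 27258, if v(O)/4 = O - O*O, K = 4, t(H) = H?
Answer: 177727791/764 ≈ 2.3263e+5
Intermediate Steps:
M(x) = 4
h(g, k) = 4
v(O) = -4*O² + 4*O (v(O) = 4*(O - O*O) = 4*(O - O²) = -4*O² + 4*O)
A(w, W) = 1 + 1/(4*(1 - w)) (A(w, W) = 4/4 + w/((4*w*(1 - w))) = 4*(¼) + w*(1/(4*w*(1 - w))) = 1 + 1/(4*(1 - w)))
(259885 + A(192, 116 + 291)) - 27258 = (259885 + (-5/4 + 192)/(-1 + 192)) - 27258 = (259885 + (763/4)/191) - 27258 = (259885 + (1/191)*(763/4)) - 27258 = (259885 + 763/764) - 27258 = 198552903/764 - 27258 = 177727791/764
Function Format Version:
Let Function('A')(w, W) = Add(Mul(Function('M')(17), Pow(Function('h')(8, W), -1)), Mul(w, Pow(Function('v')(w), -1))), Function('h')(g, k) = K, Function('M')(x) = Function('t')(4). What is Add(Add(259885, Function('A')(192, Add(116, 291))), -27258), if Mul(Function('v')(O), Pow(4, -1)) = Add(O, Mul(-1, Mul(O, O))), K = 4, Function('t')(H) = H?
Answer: Rational(177727791, 764) ≈ 2.3263e+5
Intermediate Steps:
Function('M')(x) = 4
Function('h')(g, k) = 4
Function('v')(O) = Add(Mul(-4, Pow(O, 2)), Mul(4, O)) (Function('v')(O) = Mul(4, Add(O, Mul(-1, Mul(O, O)))) = Mul(4, Add(O, Mul(-1, Pow(O, 2)))) = Add(Mul(-4, Pow(O, 2)), Mul(4, O)))
Function('A')(w, W) = Add(1, Mul(Rational(1, 4), Pow(Add(1, Mul(-1, w)), -1))) (Function('A')(w, W) = Add(Mul(4, Pow(4, -1)), Mul(w, Pow(Mul(4, w, Add(1, Mul(-1, w))), -1))) = Add(Mul(4, Rational(1, 4)), Mul(w, Mul(Rational(1, 4), Pow(w, -1), Pow(Add(1, Mul(-1, w)), -1)))) = Add(1, Mul(Rational(1, 4), Pow(Add(1, Mul(-1, w)), -1))))
Add(Add(259885, Function('A')(192, Add(116, 291))), -27258) = Add(Add(259885, Mul(Pow(Add(-1, 192), -1), Add(Rational(-5, 4), 192))), -27258) = Add(Add(259885, Mul(Pow(191, -1), Rational(763, 4))), -27258) = Add(Add(259885, Mul(Rational(1, 191), Rational(763, 4))), -27258) = Add(Add(259885, Rational(763, 764)), -27258) = Add(Rational(198552903, 764), -27258) = Rational(177727791, 764)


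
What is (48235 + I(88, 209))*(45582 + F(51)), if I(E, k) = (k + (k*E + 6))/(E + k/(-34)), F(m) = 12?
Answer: 267360525954/121 ≈ 2.2096e+9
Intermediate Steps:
I(E, k) = (6 + k + E*k)/(E - k/34) (I(E, k) = (k + (E*k + 6))/(E + k*(-1/34)) = (k + (6 + E*k))/(E - k/34) = (6 + k + E*k)/(E - k/34))
(48235 + I(88, 209))*(45582 + F(51)) = (48235 + 34*(6 + 209 + 88*209)/(-1*209 + 34*88))*(45582 + 12) = (48235 + 34*(6 + 209 + 18392)/(-209 + 2992))*45594 = (48235 + 34*18607/2783)*45594 = (48235 + 34*(1/2783)*18607)*45594 = (48235 + 27506/121)*45594 = (5863941/121)*45594 = 267360525954/121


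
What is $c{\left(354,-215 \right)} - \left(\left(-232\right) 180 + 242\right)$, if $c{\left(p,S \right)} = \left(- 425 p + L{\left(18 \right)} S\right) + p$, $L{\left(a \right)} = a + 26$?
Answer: $-118038$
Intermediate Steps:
$L{\left(a \right)} = 26 + a$
$c{\left(p,S \right)} = - 424 p + 44 S$ ($c{\left(p,S \right)} = \left(- 425 p + \left(26 + 18\right) S\right) + p = \left(- 425 p + 44 S\right) + p = - 424 p + 44 S$)
$c{\left(354,-215 \right)} - \left(\left(-232\right) 180 + 242\right) = \left(\left(-424\right) 354 + 44 \left(-215\right)\right) - \left(\left(-232\right) 180 + 242\right) = \left(-150096 - 9460\right) - \left(-41760 + 242\right) = -159556 - -41518 = -159556 + 41518 = -118038$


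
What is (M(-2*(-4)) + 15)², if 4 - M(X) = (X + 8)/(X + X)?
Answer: 324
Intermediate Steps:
M(X) = 4 - (8 + X)/(2*X) (M(X) = 4 - (X + 8)/(X + X) = 4 - (8 + X)/(2*X))
(M(-2*(-4)) + 15)² = ((7/2 - 4/((-2*(-4)))) + 15)² = ((7/2 - 4/8) + 15)² = ((7/2 - 4*⅛) + 15)² = ((7/2 - ½) + 15)² = (3 + 15)² = 18² = 324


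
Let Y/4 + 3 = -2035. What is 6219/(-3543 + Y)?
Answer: -6219/11695 ≈ -0.53177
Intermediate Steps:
Y = -8152 (Y = -12 + 4*(-2035) = -12 - 8140 = -8152)
6219/(-3543 + Y) = 6219/(-3543 - 8152) = 6219/(-11695) = 6219*(-1/11695) = -6219/11695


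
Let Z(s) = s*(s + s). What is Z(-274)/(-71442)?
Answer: -75076/35721 ≈ -2.1017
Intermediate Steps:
Z(s) = 2*s**2 (Z(s) = s*(2*s) = 2*s**2)
Z(-274)/(-71442) = (2*(-274)**2)/(-71442) = (2*75076)*(-1/71442) = 150152*(-1/71442) = -75076/35721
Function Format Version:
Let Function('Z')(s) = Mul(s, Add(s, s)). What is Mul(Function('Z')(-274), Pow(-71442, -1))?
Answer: Rational(-75076, 35721) ≈ -2.1017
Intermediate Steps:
Function('Z')(s) = Mul(2, Pow(s, 2)) (Function('Z')(s) = Mul(s, Mul(2, s)) = Mul(2, Pow(s, 2)))
Mul(Function('Z')(-274), Pow(-71442, -1)) = Mul(Mul(2, Pow(-274, 2)), Pow(-71442, -1)) = Mul(Mul(2, 75076), Rational(-1, 71442)) = Mul(150152, Rational(-1, 71442)) = Rational(-75076, 35721)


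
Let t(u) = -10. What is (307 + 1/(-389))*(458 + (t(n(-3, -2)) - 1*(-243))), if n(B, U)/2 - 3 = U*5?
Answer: 82520602/389 ≈ 2.1214e+5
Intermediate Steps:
n(B, U) = 6 + 10*U (n(B, U) = 6 + 2*(U*5) = 6 + 2*(5*U) = 6 + 10*U)
(307 + 1/(-389))*(458 + (t(n(-3, -2)) - 1*(-243))) = (307 + 1/(-389))*(458 + (-10 - 1*(-243))) = (307 - 1/389)*(458 + (-10 + 243)) = 119422*(458 + 233)/389 = (119422/389)*691 = 82520602/389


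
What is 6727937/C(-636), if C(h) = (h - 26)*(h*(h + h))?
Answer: -6727937/535552704 ≈ -0.012563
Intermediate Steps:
C(h) = 2*h²*(-26 + h) (C(h) = (-26 + h)*(h*(2*h)) = (-26 + h)*(2*h²) = 2*h²*(-26 + h))
6727937/C(-636) = 6727937/((2*(-636)²*(-26 - 636))) = 6727937/((2*404496*(-662))) = 6727937/(-535552704) = 6727937*(-1/535552704) = -6727937/535552704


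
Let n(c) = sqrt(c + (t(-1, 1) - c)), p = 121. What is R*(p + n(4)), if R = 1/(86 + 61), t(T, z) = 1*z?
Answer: 122/147 ≈ 0.82993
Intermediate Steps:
t(T, z) = z
R = 1/147 ≈ 0.0068027
n(c) = 1 (n(c) = sqrt(c + (1 - c)) = sqrt(1) = 1)
R*(p + n(4)) = (121 + 1)/147 = (1/147)*122 = 122/147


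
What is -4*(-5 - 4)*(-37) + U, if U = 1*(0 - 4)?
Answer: -1336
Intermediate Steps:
U = -4 (U = 1*(-4) = -4)
-4*(-5 - 4)*(-37) + U = -4*(-5 - 4)*(-37) - 4 = -4*(-9)*(-37) - 4 = 36*(-37) - 4 = -1332 - 4 = -1336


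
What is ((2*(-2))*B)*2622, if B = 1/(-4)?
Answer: 2622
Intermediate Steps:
B = -¼ ≈ -0.25000
((2*(-2))*B)*2622 = ((2*(-2))*(-¼))*2622 = -4*(-¼)*2622 = 1*2622 = 2622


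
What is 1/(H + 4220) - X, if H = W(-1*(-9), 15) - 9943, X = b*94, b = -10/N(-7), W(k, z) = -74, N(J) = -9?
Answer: -5449189/52173 ≈ -104.44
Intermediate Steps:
b = 10/9 (b = -10/(-9) = -10*(-1/9) = 10/9 ≈ 1.1111)
X = 940/9 (X = (10/9)*94 = 940/9 ≈ 104.44)
H = -10017 (H = -74 - 9943 = -10017)
1/(H + 4220) - X = 1/(-10017 + 4220) - 1*940/9 = 1/(-5797) - 940/9 = -1/5797 - 940/9 = -5449189/52173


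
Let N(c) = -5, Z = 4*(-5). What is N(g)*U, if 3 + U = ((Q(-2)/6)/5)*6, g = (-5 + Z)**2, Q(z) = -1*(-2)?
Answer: 13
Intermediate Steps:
Q(z) = 2
Z = -20
g = 625 (g = (-5 - 20)**2 = (-25)**2 = 625)
U = -13/5 (U = -3 + ((2/6)/5)*6 = -3 + ((2*(1/6))/5)*6 = -3 + ((1/5)*(1/3))*6 = -3 + (1/15)*6 = -3 + 2/5 = -13/5 ≈ -2.6000)
N(g)*U = -5*(-13/5) = 13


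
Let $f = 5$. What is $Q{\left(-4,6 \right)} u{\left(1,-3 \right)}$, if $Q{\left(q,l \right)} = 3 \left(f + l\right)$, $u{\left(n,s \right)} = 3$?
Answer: $99$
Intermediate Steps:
$Q{\left(q,l \right)} = 15 + 3 l$ ($Q{\left(q,l \right)} = 3 \left(5 + l\right) = 15 + 3 l$)
$Q{\left(-4,6 \right)} u{\left(1,-3 \right)} = \left(15 + 3 \cdot 6\right) 3 = \left(15 + 18\right) 3 = 33 \cdot 3 = 99$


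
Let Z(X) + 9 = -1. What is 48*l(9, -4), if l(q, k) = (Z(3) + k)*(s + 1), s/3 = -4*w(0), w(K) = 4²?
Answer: 128352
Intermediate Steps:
w(K) = 16
Z(X) = -10 (Z(X) = -9 - 1 = -10)
s = -192 (s = 3*(-4*16) = 3*(-64) = -192)
l(q, k) = 1910 - 191*k (l(q, k) = (-10 + k)*(-192 + 1) = (-10 + k)*(-191) = 1910 - 191*k)
48*l(9, -4) = 48*(1910 - 191*(-4)) = 48*(1910 + 764) = 48*2674 = 128352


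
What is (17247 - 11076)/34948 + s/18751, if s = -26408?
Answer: -807194363/655309948 ≈ -1.2318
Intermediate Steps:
(17247 - 11076)/34948 + s/18751 = (17247 - 11076)/34948 - 26408/18751 = 6171*(1/34948) - 26408*1/18751 = 6171/34948 - 26408/18751 = -807194363/655309948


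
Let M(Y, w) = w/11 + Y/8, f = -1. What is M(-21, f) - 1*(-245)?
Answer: 21321/88 ≈ 242.28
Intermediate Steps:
M(Y, w) = Y/8 + w/11 (M(Y, w) = w*(1/11) + Y*(1/8) = w/11 + Y/8 = Y/8 + w/11)
M(-21, f) - 1*(-245) = ((1/8)*(-21) + (1/11)*(-1)) - 1*(-245) = (-21/8 - 1/11) + 245 = -239/88 + 245 = 21321/88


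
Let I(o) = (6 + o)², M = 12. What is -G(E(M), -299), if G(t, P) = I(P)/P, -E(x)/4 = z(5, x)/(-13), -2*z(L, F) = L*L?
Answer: 85849/299 ≈ 287.12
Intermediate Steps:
z(L, F) = -L²/2 (z(L, F) = -L*L/2 = -L²/2)
E(x) = -50/13 (E(x) = -4*(-½*5²)/(-13) = -4*(-½*25)*(-1)/13 = -(-50)*(-1)/13 = -4*25/26 = -50/13)
G(t, P) = (6 + P)²/P
-G(E(M), -299) = -(6 - 299)²/(-299) = -(-1)*(-293)²/299 = -(-1)*85849/299 = -1*(-85849/299) = 85849/299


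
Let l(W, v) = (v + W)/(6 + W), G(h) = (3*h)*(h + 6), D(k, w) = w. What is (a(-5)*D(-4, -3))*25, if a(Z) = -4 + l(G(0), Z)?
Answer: 725/2 ≈ 362.50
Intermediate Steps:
G(h) = 3*h*(6 + h) (G(h) = (3*h)*(6 + h) = 3*h*(6 + h))
l(W, v) = (W + v)/(6 + W)
a(Z) = -4 + Z/6 (a(Z) = -4 + (3*0*(6 + 0) + Z)/(6 + 3*0*(6 + 0)) = -4 + (3*0*6 + Z)/(6 + 3*0*6) = -4 + (0 + Z)/(6 + 0) = -4 + Z/6)
(a(-5)*D(-4, -3))*25 = ((-4 + (1/6)*(-5))*(-3))*25 = ((-4 - 5/6)*(-3))*25 = -29/6*(-3)*25 = (29/2)*25 = 725/2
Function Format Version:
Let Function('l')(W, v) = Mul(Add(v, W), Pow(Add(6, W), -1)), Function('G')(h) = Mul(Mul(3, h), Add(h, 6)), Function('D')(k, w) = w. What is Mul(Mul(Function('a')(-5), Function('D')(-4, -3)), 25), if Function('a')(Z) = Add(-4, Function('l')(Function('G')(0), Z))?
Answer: Rational(725, 2) ≈ 362.50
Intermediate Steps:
Function('G')(h) = Mul(3, h, Add(6, h)) (Function('G')(h) = Mul(Mul(3, h), Add(6, h)) = Mul(3, h, Add(6, h)))
Function('l')(W, v) = Mul(Pow(Add(6, W), -1), Add(W, v)) (Function('l')(W, v) = Mul(Add(W, v), Pow(Add(6, W), -1)) = Mul(Pow(Add(6, W), -1), Add(W, v)))
Function('a')(Z) = Add(-4, Mul(Rational(1, 6), Z)) (Function('a')(Z) = Add(-4, Mul(Pow(Add(6, Mul(3, 0, Add(6, 0))), -1), Add(Mul(3, 0, Add(6, 0)), Z))) = Add(-4, Mul(Pow(Add(6, Mul(3, 0, 6)), -1), Add(Mul(3, 0, 6), Z))) = Add(-4, Mul(Pow(Add(6, 0), -1), Add(0, Z))) = Add(-4, Mul(Pow(6, -1), Z)) = Add(-4, Mul(Rational(1, 6), Z)))
Mul(Mul(Function('a')(-5), Function('D')(-4, -3)), 25) = Mul(Mul(Add(-4, Mul(Rational(1, 6), -5)), -3), 25) = Mul(Mul(Add(-4, Rational(-5, 6)), -3), 25) = Mul(Mul(Rational(-29, 6), -3), 25) = Mul(Rational(29, 2), 25) = Rational(725, 2)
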